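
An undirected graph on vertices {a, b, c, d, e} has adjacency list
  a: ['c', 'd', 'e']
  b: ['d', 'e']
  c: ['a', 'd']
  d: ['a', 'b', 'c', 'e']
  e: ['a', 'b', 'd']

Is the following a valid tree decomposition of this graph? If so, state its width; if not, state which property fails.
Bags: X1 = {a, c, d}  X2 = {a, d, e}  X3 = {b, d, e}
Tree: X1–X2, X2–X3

Yes; width 2.

Every vertex of G appears in some bag (union = {a, b, c, d, e}); every edge is covered by a bag; and for each vertex v the set of bags containing v is connected in the bag tree. The decomposition is therefore valid. The largest bag has 3 vertices, so the width is 2.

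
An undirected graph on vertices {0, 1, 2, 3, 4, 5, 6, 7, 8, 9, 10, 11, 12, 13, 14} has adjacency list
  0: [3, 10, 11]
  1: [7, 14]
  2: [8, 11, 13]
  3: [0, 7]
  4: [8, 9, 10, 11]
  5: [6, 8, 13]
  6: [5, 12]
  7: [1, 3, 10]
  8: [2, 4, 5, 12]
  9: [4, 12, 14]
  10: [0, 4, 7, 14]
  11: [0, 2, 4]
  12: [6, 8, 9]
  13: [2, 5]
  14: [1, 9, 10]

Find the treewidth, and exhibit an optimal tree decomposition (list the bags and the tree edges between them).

Treewidth 3.
One such decomposition:
Bags: B1 = {5, 6, 12, 13}  B2 = {5, 8, 12, 13}  B3 = {2, 8, 12, 13}  B4 = {2, 8, 9, 12}  B5 = {2, 4, 8, 9}  B6 = {2, 4, 9, 11}  B7 = {4, 9, 11, 14}  B8 = {4, 10, 11, 14}  B9 = {0, 10, 11, 14}  B10 = {0, 1, 10, 14}  B11 = {0, 1, 7, 10}  B12 = {0, 1, 3, 7}
Tree: B1–B2, B2–B3, B3–B4, B4–B5, B5–B6, B6–B7, B7–B8, B8–B9, B9–B10, B10–B11, B11–B12

Every bag has size at most 4, so the width is 4 − 1 = 3 and tw(G) ≤ 3. For the lower bound: the 4 vertex sets {5,6,13}, {12}, {8}, {2,4,9,11} are disjoint, each induces a connected subgraph, and every pair is joined by at least one edge of G. Contracting each set to a single vertex therefore yields K_{4} as a minor, and since treewidth is minor-monotone, tw(G) ≥ tw(K_{4}) = 3. Therefore the treewidth is 3.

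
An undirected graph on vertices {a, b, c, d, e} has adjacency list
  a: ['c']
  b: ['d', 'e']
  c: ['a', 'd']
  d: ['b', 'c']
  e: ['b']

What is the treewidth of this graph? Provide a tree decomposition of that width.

Treewidth 1.
One optimal decomposition is:
Bags: B1 = {b, e}  B2 = {b, d}  B3 = {c, d}  B4 = {a, c}
Tree: B1–B2, B2–B3, B3–B4

Each bag holds 2 vertices, so the decomposition has width 1, which upper-bounds the treewidth. Any graph with an edge has treewidth ≥ 1, and G has the edge e–b. The upper and lower bounds meet at 1, so that is the treewidth.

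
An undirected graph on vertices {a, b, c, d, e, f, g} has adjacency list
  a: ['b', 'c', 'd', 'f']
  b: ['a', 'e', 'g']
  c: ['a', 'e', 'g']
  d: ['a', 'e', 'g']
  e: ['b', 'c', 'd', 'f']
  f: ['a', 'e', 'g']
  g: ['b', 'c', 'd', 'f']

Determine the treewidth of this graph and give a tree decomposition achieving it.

Every bag has size at most 4, so the width is 4 − 1 = 3 and tw(G) ≤ 3. For the lower bound: the 4 vertex sets {d,e}, {a,b}, {g}, {c} are disjoint, each induces a connected subgraph, and every pair is joined by at least one edge of G. Contracting each set to a single vertex therefore yields K_{4} as a minor, and since treewidth is minor-monotone, tw(G) ≥ tw(K_{4}) = 3. Therefore the treewidth is 3.

Treewidth 3.
One such decomposition:
Bags: B1 = {a, d, e, g}  B2 = {a, b, e, g}  B3 = {a, c, e, g}  B4 = {a, e, f, g}
Tree: B1–B2, B2–B3, B3–B4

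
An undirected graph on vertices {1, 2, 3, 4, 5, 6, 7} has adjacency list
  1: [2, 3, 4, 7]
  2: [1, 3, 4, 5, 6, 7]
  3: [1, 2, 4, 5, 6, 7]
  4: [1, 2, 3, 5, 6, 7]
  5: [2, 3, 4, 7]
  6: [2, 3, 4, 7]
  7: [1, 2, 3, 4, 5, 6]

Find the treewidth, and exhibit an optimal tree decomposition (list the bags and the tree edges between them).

Treewidth 4.
One optimal decomposition is:
Bags: B1 = {2, 3, 4, 6, 7}  B2 = {1, 2, 3, 4, 7}  B3 = {2, 3, 4, 5, 7}
Tree: B1–B2, B2–B3

The largest bag has 5 vertices, giving width 4; this decomposition certifies tw(G) ≤ 4. For the lower bound, the 5 vertices {1, 2, 3, 4, 7} are pairwise adjacent, and any tree decomposition puts a clique entirely inside one bag — forcing width ≥ 4. Combining the bounds, tw(G) = 4.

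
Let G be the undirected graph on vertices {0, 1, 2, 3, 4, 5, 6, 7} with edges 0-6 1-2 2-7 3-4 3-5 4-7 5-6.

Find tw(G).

A width-1 tree decomposition is:
Bags: B1 = {0, 6}  B2 = {5, 6}  B3 = {3, 5}  B4 = {3, 4}  B5 = {4, 7}  B6 = {2, 7}  B7 = {1, 2}
Tree: B1–B2, B2–B3, B3–B4, B4–B5, B5–B6, B6–B7
Every bag has size at most 2, so the width is 2 − 1 = 1 and tw(G) ≤ 1. Any graph with an edge has treewidth ≥ 1, and G has the edge 0–6. Therefore the treewidth is 1.

1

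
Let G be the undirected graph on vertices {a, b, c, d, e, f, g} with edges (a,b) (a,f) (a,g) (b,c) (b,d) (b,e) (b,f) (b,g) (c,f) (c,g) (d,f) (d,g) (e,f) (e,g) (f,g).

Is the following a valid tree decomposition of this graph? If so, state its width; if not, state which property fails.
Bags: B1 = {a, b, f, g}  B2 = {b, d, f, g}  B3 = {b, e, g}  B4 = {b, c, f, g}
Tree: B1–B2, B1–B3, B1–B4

A tree decomposition must satisfy three properties: every vertex lies in some bag; for every edge, both endpoints lie together in some bag; and for every vertex, the bags containing it form a connected subtree. Here edge (f,e) lies in no bag, so the decomposition is invalid.

No — edge (f,e) lies in no bag.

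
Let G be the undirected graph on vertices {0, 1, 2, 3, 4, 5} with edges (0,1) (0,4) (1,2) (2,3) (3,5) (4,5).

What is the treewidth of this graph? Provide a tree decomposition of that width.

Treewidth 2.
One optimal decomposition is:
Bags: B1 = {0, 4, 5}  B2 = {0, 3, 5}  B3 = {0, 2, 3}  B4 = {0, 1, 2}
Tree: B1–B2, B2–B3, B3–B4

Each bag holds 3 vertices, so the decomposition has width 2, which upper-bounds the treewidth. Since 0–4–5–3–2–1–0 is a cycle in G, G is not acyclic. Forests are exactly the graphs of treewidth ≤ 1, so tw(G) ≥ 2. Therefore the treewidth is 2.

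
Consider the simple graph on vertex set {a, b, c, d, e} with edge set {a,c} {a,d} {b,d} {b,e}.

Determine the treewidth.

A width-1 tree decomposition is:
Bags: B1 = {a, d}  B2 = {b, d}  B3 = {a, c}  B4 = {b, e}
Tree: B1–B2, B1–B3, B2–B4
The largest bag has 2 vertices, giving width 1; this decomposition certifies tw(G) ≤ 1. Any graph with an edge has treewidth ≥ 1, and G has the edge d–a. Hence tw(G) = 1 exactly.

1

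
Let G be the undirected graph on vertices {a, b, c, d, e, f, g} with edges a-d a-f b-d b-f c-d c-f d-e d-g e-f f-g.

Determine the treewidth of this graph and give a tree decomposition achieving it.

The largest bag has 3 vertices, giving width 2; this decomposition certifies tw(G) ≤ 2. For the lower bound, G contains the cycle f–e–d–g–f, so G is not a forest; only forests have treewidth ≤ 1, hence tw(G) ≥ 2. The upper and lower bounds meet at 2, so that is the treewidth.

Treewidth 2.
One such decomposition:
Bags: B1 = {d, e, f}  B2 = {d, f, g}  B3 = {c, d, f}  B4 = {b, d, f}  B5 = {a, d, f}
Tree: B1–B2, B2–B3, B3–B4, B4–B5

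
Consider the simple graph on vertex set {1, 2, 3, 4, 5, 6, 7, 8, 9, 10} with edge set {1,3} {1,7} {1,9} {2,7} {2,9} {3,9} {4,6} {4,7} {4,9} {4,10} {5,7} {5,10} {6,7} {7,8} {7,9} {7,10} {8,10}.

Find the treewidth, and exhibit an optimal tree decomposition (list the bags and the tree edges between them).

Treewidth 2.
Bags: B1 = {4, 7, 9}  B2 = {2, 7, 9}  B3 = {4, 6, 7}  B4 = {4, 7, 10}  B5 = {5, 7, 10}  B6 = {1, 7, 9}  B7 = {7, 8, 10}  B8 = {1, 3, 9}
Tree: B1–B2, B1–B3, B1–B4, B4–B5, B2–B6, B5–B7, B6–B8

The largest bag has 3 vertices, giving width 2; this decomposition certifies tw(G) ≤ 2. For the lower bound, the 3 vertices {1, 3, 9} are pairwise adjacent, and any tree decomposition puts a clique entirely inside one bag — forcing width ≥ 2. Hence tw(G) = 2 exactly.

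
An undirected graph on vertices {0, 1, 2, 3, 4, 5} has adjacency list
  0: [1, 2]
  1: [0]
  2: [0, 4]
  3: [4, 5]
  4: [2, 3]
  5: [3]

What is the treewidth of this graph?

A width-1 tree decomposition is:
Bags: B1 = {0, 1}  B2 = {0, 2}  B3 = {2, 4}  B4 = {3, 4}  B5 = {3, 5}
Tree: B1–B2, B2–B3, B3–B4, B4–B5
Every bag has size at most 2, so the width is 2 − 1 = 1 and tw(G) ≤ 1. Any graph with an edge has treewidth ≥ 1, and G has the edge 1–0. The upper and lower bounds meet at 1, so that is the treewidth.

1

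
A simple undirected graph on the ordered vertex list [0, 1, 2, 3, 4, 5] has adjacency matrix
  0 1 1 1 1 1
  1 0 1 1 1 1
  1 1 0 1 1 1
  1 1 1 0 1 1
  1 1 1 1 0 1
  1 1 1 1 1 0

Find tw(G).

A width-5 tree decomposition is:
Bags: B1 = {0, 1, 2, 3, 4, 5}
Tree: (single bag)
A single bag containing all 6 vertices is trivially a valid decomposition of width 5. On the other hand G contains the 6-clique {0, 1, 2, 3, 4, 5}. A clique must lie in a single bag of any decomposition, so no decomposition can have width below 5. Combining the bounds, tw(G) = 5.

5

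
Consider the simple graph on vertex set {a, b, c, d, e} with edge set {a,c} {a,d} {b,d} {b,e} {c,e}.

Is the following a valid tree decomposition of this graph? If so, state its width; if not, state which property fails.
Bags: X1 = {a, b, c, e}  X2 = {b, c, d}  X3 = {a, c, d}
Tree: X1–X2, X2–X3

A tree decomposition must satisfy three properties: every vertex lies in some bag; for every edge, both endpoints lie together in some bag; and for every vertex, the bags containing it form a connected subtree. Here bags containing vertex a are not connected in the tree, so the decomposition is invalid.

No — bags containing vertex a are not connected in the tree.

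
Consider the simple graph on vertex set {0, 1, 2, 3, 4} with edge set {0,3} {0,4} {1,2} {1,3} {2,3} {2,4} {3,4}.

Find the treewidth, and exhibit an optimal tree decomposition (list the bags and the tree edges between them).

Treewidth 2.
One such decomposition:
Bags: B1 = {1, 2, 3}  B2 = {2, 3, 4}  B3 = {0, 3, 4}
Tree: B1–B2, B2–B3

Every bag has size at most 3, so the width is 3 − 1 = 2 and tw(G) ≤ 2. For the lower bound, the 3 vertices {0, 3, 4} are pairwise adjacent, and any tree decomposition puts a clique entirely inside one bag — forcing width ≥ 2. Therefore the treewidth is 2.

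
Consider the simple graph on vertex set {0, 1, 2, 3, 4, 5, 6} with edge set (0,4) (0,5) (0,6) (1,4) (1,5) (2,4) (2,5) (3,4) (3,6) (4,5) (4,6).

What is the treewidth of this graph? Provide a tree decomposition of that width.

Each bag holds 3 vertices, so the decomposition has width 2, which upper-bounds the treewidth. Conversely, {3, 4, 6} is a clique of size 3, and the vertices of any clique must share a bag in every tree decomposition; so some bag has ≥ 3 vertices and tw(G) ≥ 2. Therefore the treewidth is 2.

Treewidth 2.
One optimal decomposition is:
Bags: B1 = {0, 4, 5}  B2 = {0, 4, 6}  B3 = {2, 4, 5}  B4 = {3, 4, 6}  B5 = {1, 4, 5}
Tree: B1–B2, B1–B3, B2–B4, B1–B5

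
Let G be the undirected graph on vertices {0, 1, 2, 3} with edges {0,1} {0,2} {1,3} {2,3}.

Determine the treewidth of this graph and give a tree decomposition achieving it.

Each bag holds 3 vertices, so the decomposition has width 2, which upper-bounds the treewidth. For the lower bound, G contains the cycle 3–1–0–2–3, so G is not a forest; only forests have treewidth ≤ 1, hence tw(G) ≥ 2. Therefore the treewidth is 2.

Treewidth 2.
One such decomposition:
Bags: B1 = {0, 1, 3}  B2 = {0, 2, 3}
Tree: B1–B2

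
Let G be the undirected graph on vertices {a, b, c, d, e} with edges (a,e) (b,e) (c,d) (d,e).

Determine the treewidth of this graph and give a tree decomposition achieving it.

Every bag has size at most 2, so the width is 2 − 1 = 1 and tw(G) ≤ 1. Since G has at least one edge (e.g. d–e), it is not an edgeless graph, so tw(G) ≥ 1. Combining the bounds, tw(G) = 1.

Treewidth 1.
One optimal decomposition is:
Bags: B1 = {d, e}  B2 = {c, d}  B3 = {b, e}  B4 = {a, e}
Tree: B1–B2, B1–B3, B1–B4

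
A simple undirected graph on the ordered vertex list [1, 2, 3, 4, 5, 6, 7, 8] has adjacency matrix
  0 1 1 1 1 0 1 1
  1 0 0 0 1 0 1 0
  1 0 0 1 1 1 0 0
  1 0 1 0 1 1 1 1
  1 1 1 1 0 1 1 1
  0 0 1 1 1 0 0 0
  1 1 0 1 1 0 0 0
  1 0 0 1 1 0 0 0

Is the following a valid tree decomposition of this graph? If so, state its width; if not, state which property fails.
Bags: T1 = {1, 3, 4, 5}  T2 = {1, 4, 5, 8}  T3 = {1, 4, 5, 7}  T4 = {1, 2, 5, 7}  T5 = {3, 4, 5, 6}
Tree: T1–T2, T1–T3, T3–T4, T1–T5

Yes; width 3.

Checking the three conditions: (i) the bags cover all of {1, 2, 3, 4, 5, 6, 7, 8}; (ii) for each edge, some bag contains both endpoints; (iii) the bags containing any fixed vertex form a subtree. All hold, so the decomposition is valid with width 4 − 1 = 3.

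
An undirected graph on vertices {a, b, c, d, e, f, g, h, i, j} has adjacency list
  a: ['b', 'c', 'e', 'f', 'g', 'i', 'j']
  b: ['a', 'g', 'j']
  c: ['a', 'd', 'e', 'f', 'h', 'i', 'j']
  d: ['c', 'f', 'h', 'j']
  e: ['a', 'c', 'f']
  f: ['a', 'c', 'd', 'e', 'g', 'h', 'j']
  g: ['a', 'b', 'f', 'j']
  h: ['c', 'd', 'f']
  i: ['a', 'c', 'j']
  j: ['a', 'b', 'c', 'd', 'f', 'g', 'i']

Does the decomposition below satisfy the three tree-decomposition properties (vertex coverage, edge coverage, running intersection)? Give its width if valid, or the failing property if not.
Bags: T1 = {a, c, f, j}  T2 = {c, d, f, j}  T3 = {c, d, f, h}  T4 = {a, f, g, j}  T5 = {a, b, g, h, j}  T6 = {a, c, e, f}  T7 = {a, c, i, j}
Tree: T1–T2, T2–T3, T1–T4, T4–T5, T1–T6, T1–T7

A tree decomposition must satisfy three properties: every vertex lies in some bag; for every edge, both endpoints lie together in some bag; and for every vertex, the bags containing it form a connected subtree. Here bags containing vertex h are not connected in the tree, so the decomposition is invalid.

No — bags containing vertex h are not connected in the tree.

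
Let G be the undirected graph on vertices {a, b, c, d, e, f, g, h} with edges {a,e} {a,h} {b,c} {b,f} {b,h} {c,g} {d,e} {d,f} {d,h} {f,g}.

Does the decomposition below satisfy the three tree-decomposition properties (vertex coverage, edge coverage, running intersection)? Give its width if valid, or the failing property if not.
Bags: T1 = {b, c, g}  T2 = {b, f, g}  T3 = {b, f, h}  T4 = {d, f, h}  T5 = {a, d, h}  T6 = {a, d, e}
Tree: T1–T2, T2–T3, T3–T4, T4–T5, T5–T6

Vertex coverage: the bags together contain {a, b, c, d, e, f, g, h}, the full vertex set. Edge coverage: each edge of G has both endpoints in at least one bag. Running intersection: for every vertex, the bags containing it form a connected subtree. All three properties hold, so this is a valid tree decomposition of width max|bag| − 1 = 2, and hence tw(G) ≤ 2.

Yes; width 2.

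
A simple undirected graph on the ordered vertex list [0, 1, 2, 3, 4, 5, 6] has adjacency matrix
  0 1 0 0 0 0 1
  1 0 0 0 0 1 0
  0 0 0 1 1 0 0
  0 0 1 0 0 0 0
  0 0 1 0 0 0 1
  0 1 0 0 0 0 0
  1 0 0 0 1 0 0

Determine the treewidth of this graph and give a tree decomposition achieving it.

Each bag holds 2 vertices, so the decomposition has width 1, which upper-bounds the treewidth. G has an edge, so its treewidth is at least 1. Therefore the treewidth is 1.

Treewidth 1.
One such decomposition:
Bags: B1 = {1, 5}  B2 = {0, 1}  B3 = {0, 6}  B4 = {4, 6}  B5 = {2, 4}  B6 = {2, 3}
Tree: B1–B2, B2–B3, B3–B4, B4–B5, B5–B6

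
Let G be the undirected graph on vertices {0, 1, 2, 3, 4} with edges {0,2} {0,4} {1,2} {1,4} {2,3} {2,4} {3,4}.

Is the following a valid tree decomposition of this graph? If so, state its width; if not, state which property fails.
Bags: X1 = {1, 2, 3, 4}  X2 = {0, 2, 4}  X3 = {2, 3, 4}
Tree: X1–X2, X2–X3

A tree decomposition must satisfy three properties: every vertex lies in some bag; for every edge, both endpoints lie together in some bag; and for every vertex, the bags containing it form a connected subtree. Here bags containing vertex 3 are not connected in the tree, so the decomposition is invalid.

No — bags containing vertex 3 are not connected in the tree.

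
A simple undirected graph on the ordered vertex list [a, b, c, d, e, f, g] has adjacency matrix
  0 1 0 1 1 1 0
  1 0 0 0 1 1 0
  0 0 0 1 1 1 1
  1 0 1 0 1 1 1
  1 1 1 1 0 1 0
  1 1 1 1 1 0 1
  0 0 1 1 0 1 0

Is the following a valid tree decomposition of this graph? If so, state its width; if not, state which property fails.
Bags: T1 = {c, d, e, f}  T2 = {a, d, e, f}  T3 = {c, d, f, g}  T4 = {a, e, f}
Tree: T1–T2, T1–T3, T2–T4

A tree decomposition must satisfy three properties: every vertex lies in some bag; for every edge, both endpoints lie together in some bag; and for every vertex, the bags containing it form a connected subtree. Here vertex b appears in no bag, so the decomposition is invalid.

No — vertex b appears in no bag.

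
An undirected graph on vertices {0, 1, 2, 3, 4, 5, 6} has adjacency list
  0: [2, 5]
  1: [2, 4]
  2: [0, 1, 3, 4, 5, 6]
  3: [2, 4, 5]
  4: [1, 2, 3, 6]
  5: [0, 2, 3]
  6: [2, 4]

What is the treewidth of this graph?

2

A width-2 tree decomposition is:
Bags: B1 = {2, 3, 4}  B2 = {1, 2, 4}  B3 = {2, 3, 5}  B4 = {0, 2, 5}  B5 = {2, 4, 6}
Tree: B1–B2, B1–B3, B3–B4, B1–B5
Every bag has size at most 3, so the width is 3 − 1 = 2 and tw(G) ≤ 2. For the lower bound, the 3 vertices {0, 2, 5} are pairwise adjacent, and any tree decomposition puts a clique entirely inside one bag — forcing width ≥ 2. Hence tw(G) = 2 exactly.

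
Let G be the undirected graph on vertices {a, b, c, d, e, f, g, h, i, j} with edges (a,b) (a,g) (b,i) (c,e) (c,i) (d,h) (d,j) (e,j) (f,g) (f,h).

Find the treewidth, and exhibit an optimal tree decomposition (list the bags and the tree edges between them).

The largest bag has 3 vertices, giving width 2; this decomposition certifies tw(G) ≤ 2. The edges j–d–h–f–g–a–b–i–c–e–j form a cycle, so G is not a tree and its treewidth is at least 2. The upper and lower bounds meet at 2, so that is the treewidth.

Treewidth 2.
One optimal decomposition is:
Bags: B1 = {d, h, j}  B2 = {f, h, j}  B3 = {f, g, j}  B4 = {a, g, j}  B5 = {a, b, j}  B6 = {b, i, j}  B7 = {c, i, j}  B8 = {c, e, j}
Tree: B1–B2, B2–B3, B3–B4, B4–B5, B5–B6, B6–B7, B7–B8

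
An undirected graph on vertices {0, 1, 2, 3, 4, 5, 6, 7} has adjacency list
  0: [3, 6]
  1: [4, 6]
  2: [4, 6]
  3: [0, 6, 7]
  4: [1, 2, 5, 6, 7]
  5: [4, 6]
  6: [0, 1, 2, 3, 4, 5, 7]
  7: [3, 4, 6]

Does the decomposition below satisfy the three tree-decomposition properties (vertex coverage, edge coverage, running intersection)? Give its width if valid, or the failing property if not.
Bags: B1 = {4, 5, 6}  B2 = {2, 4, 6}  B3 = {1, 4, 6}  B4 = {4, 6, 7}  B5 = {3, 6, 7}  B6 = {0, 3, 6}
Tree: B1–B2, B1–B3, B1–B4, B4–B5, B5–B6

Yes; width 2.

Every vertex of G appears in some bag (union = {0, 1, 2, 3, 4, 5, 6, 7}); every edge is covered by a bag; and for each vertex v the set of bags containing v is connected in the bag tree. The decomposition is therefore valid. The largest bag has 3 vertices, so the width is 2.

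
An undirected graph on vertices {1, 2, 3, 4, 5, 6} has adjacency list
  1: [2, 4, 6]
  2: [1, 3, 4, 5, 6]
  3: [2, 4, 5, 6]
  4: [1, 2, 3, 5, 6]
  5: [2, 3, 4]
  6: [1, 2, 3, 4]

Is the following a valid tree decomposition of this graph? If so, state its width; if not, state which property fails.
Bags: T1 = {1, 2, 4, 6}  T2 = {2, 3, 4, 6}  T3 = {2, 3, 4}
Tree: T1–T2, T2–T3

No — vertex 5 appears in no bag.

A tree decomposition must satisfy three properties: every vertex lies in some bag; for every edge, both endpoints lie together in some bag; and for every vertex, the bags containing it form a connected subtree. Here vertex 5 appears in no bag, so the decomposition is invalid.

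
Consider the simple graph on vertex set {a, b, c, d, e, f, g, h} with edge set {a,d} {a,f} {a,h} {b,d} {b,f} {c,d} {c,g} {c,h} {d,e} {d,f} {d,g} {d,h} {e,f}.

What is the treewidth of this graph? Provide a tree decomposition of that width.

Treewidth 2.
Bags: B1 = {a, d, h}  B2 = {c, d, h}  B3 = {a, d, f}  B4 = {b, d, f}  B5 = {c, d, g}  B6 = {d, e, f}
Tree: B1–B2, B1–B3, B3–B4, B2–B5, B3–B6

Every bag has size at most 3, so the width is 3 − 1 = 2 and tw(G) ≤ 2. For the lower bound, the 3 vertices {c, d, g} are pairwise adjacent, and any tree decomposition puts a clique entirely inside one bag — forcing width ≥ 2. The upper and lower bounds meet at 2, so that is the treewidth.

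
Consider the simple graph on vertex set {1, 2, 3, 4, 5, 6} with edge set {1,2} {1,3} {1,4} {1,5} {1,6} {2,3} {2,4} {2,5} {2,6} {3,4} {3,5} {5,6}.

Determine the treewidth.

3

A width-3 tree decomposition is:
Bags: B1 = {1, 2, 3, 5}  B2 = {1, 2, 5, 6}  B3 = {1, 2, 3, 4}
Tree: B1–B2, B1–B3
The largest bag has 4 vertices, giving width 3; this decomposition certifies tw(G) ≤ 3. Conversely, {1, 2, 3, 4} is a clique of size 4, and the vertices of any clique must share a bag in every tree decomposition; so some bag has ≥ 4 vertices and tw(G) ≥ 3. Combining the bounds, tw(G) = 3.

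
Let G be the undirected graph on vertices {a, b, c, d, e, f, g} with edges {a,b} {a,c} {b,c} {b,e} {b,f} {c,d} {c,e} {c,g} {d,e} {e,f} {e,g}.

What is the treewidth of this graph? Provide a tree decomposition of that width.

Treewidth 2.
Bags: B1 = {a, b, c}  B2 = {b, c, e}  B3 = {c, d, e}  B4 = {b, e, f}  B5 = {c, e, g}
Tree: B1–B2, B2–B3, B2–B4, B3–B5

Every bag has size at most 3, so the width is 3 − 1 = 2 and tw(G) ≤ 2. On the other hand G contains the 3-clique {c, d, e}. A clique must lie in a single bag of any decomposition, so no decomposition can have width below 2. Combining the bounds, tw(G) = 2.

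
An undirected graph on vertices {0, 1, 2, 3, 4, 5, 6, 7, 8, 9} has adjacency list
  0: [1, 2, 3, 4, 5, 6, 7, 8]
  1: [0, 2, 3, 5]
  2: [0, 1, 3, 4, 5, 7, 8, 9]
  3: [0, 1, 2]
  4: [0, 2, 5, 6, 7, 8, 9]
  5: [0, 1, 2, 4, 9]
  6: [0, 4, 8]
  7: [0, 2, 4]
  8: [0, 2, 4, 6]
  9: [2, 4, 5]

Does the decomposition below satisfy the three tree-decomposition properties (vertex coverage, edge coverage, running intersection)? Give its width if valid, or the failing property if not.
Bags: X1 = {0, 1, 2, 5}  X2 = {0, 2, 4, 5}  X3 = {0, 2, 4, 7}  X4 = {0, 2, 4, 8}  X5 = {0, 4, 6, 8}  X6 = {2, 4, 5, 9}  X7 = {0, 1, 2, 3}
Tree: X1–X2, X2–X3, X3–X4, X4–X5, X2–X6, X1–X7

Yes; width 3.

Every vertex of G appears in some bag (union = {0, 1, 2, 3, 4, 5, 6, 7, 8, 9}); every edge is covered by a bag; and for each vertex v the set of bags containing v is connected in the bag tree. The decomposition is therefore valid. The largest bag has 4 vertices, so the width is 3.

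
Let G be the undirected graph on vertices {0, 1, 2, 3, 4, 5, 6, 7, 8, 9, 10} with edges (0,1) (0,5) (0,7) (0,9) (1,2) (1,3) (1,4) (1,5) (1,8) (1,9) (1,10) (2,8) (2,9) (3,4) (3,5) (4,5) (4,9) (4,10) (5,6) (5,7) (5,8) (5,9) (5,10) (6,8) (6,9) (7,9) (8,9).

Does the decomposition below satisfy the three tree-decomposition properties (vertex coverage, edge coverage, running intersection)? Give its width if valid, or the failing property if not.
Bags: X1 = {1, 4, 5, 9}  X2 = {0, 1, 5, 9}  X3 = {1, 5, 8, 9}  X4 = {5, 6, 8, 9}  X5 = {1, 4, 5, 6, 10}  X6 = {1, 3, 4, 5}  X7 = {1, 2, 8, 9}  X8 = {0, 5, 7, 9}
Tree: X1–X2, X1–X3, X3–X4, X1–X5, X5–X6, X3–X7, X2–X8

A tree decomposition must satisfy three properties: every vertex lies in some bag; for every edge, both endpoints lie together in some bag; and for every vertex, the bags containing it form a connected subtree. Here bags containing vertex 6 are not connected in the tree, so the decomposition is invalid.

No — bags containing vertex 6 are not connected in the tree.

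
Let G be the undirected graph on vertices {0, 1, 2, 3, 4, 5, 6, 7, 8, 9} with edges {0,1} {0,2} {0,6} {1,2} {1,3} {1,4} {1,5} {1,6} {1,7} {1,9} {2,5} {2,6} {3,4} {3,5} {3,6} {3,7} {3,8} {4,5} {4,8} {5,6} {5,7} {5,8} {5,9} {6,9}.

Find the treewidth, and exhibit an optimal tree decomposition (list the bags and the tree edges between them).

Every bag has size at most 4, so the width is 4 − 1 = 3 and tw(G) ≤ 3. On the other hand G contains the 4-clique {3, 4, 5, 8}. A clique must lie in a single bag of any decomposition, so no decomposition can have width below 3. The upper and lower bounds meet at 3, so that is the treewidth.

Treewidth 3.
Bags: B1 = {1, 3, 5, 6}  B2 = {1, 3, 5, 7}  B3 = {1, 2, 5, 6}  B4 = {1, 3, 4, 5}  B5 = {1, 5, 6, 9}  B6 = {3, 4, 5, 8}  B7 = {0, 1, 2, 6}
Tree: B1–B2, B1–B3, B1–B4, B1–B5, B4–B6, B3–B7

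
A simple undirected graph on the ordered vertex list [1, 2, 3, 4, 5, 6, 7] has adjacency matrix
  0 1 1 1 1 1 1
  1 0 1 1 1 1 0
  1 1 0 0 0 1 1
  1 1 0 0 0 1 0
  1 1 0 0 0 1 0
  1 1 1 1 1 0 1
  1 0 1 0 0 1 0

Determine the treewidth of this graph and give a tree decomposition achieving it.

Treewidth 3.
One optimal decomposition is:
Bags: B1 = {1, 2, 3, 6}  B2 = {1, 2, 4, 6}  B3 = {1, 2, 5, 6}  B4 = {1, 3, 6, 7}
Tree: B1–B2, B2–B3, B1–B4

Every bag has size at most 4, so the width is 4 − 1 = 3 and tw(G) ≤ 3. Conversely, {1, 2, 3, 6} is a clique of size 4, and the vertices of any clique must share a bag in every tree decomposition; so some bag has ≥ 4 vertices and tw(G) ≥ 3. Hence tw(G) = 3 exactly.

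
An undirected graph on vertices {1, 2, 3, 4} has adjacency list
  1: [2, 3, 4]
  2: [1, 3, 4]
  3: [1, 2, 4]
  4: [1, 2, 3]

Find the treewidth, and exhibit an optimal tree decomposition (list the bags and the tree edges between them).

A single bag containing all 4 vertices is trivially a valid decomposition of width 3. For the lower bound, the 4 vertices {1, 2, 3, 4} are pairwise adjacent, and any tree decomposition puts a clique entirely inside one bag — forcing width ≥ 3. The upper and lower bounds meet at 3, so that is the treewidth.

Treewidth 3.
Bags: B1 = {1, 2, 3, 4}
Tree: (single bag)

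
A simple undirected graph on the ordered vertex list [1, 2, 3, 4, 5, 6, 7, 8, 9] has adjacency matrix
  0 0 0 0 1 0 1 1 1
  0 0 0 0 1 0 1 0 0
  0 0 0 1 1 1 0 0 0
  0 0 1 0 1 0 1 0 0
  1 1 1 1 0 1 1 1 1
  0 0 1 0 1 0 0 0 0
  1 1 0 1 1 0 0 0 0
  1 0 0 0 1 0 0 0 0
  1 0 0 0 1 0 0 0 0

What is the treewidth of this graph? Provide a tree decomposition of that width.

Each bag holds 3 vertices, so the decomposition has width 2, which upper-bounds the treewidth. For the lower bound, the 3 vertices {1, 5, 8} are pairwise adjacent, and any tree decomposition puts a clique entirely inside one bag — forcing width ≥ 2. Combining the bounds, tw(G) = 2.

Treewidth 2.
One such decomposition:
Bags: B1 = {1, 5, 7}  B2 = {2, 5, 7}  B3 = {1, 5, 8}  B4 = {4, 5, 7}  B5 = {3, 4, 5}  B6 = {1, 5, 9}  B7 = {3, 5, 6}
Tree: B1–B2, B1–B3, B2–B4, B4–B5, B3–B6, B5–B7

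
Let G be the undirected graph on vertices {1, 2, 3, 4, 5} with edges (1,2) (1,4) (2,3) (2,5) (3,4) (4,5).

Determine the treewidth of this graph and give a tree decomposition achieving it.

Treewidth 2.
One optimal decomposition is:
Bags: B1 = {2, 4, 5}  B2 = {1, 2, 4}  B3 = {2, 3, 4}
Tree: B1–B2, B2–B3

Each bag holds 3 vertices, so the decomposition has width 2, which upper-bounds the treewidth. For the lower bound, G contains the cycle 5–4–1–2–5, so G is not a forest; only forests have treewidth ≤ 1, hence tw(G) ≥ 2. Hence tw(G) = 2 exactly.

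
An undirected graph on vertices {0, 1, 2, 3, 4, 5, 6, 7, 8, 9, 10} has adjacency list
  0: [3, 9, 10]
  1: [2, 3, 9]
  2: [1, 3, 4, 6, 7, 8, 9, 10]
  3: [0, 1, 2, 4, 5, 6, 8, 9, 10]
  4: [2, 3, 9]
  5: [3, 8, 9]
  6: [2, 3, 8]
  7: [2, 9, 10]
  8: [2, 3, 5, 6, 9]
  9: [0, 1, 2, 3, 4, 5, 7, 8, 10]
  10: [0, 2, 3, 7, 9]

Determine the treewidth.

3

A width-3 tree decomposition is:
Bags: B1 = {2, 3, 8, 9}  B2 = {2, 3, 4, 9}  B3 = {2, 3, 9, 10}  B4 = {2, 7, 9, 10}  B5 = {2, 3, 6, 8}  B6 = {1, 2, 3, 9}  B7 = {3, 5, 8, 9}  B8 = {0, 3, 9, 10}
Tree: B1–B2, B2–B3, B3–B4, B1–B5, B1–B6, B1–B7, B3–B8
The largest bag has 4 vertices, giving width 3; this decomposition certifies tw(G) ≤ 3. For the lower bound, the 4 vertices {0, 3, 9, 10} are pairwise adjacent, and any tree decomposition puts a clique entirely inside one bag — forcing width ≥ 3. Combining the bounds, tw(G) = 3.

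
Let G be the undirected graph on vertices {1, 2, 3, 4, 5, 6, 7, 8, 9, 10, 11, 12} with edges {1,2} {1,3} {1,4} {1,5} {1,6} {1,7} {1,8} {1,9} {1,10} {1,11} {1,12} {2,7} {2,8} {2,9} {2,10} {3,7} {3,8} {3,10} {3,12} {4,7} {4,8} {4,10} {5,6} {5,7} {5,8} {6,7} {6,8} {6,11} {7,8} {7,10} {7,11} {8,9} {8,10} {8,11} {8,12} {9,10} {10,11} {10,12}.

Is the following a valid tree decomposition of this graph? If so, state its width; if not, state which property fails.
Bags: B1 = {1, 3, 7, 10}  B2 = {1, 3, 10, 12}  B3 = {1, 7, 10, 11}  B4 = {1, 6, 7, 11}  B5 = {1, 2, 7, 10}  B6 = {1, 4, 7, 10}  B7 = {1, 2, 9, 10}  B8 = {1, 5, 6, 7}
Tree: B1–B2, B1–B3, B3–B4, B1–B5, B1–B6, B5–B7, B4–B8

A tree decomposition must satisfy three properties: every vertex lies in some bag; for every edge, both endpoints lie together in some bag; and for every vertex, the bags containing it form a connected subtree. Here vertex 8 appears in no bag, so the decomposition is invalid.

No — vertex 8 appears in no bag.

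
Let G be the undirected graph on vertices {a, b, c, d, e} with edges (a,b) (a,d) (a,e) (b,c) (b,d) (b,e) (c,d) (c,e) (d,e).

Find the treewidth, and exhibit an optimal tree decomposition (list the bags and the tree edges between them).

Each bag holds 4 vertices, so the decomposition has width 3, which upper-bounds the treewidth. For the lower bound, the 4 vertices {b, c, d, e} are pairwise adjacent, and any tree decomposition puts a clique entirely inside one bag — forcing width ≥ 3. Therefore the treewidth is 3.

Treewidth 3.
Bags: B1 = {a, b, d, e}  B2 = {b, c, d, e}
Tree: B1–B2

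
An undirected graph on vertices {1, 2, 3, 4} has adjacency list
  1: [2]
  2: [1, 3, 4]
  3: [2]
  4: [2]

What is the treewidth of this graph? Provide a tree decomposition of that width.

Treewidth 1.
One such decomposition:
Bags: B1 = {2, 3}  B2 = {2, 4}  B3 = {1, 2}
Tree: B1–B2, B1–B3

Every bag has size at most 2, so the width is 2 − 1 = 1 and tw(G) ≤ 1. Any graph with an edge has treewidth ≥ 1, and G has the edge 3–2. Therefore the treewidth is 1.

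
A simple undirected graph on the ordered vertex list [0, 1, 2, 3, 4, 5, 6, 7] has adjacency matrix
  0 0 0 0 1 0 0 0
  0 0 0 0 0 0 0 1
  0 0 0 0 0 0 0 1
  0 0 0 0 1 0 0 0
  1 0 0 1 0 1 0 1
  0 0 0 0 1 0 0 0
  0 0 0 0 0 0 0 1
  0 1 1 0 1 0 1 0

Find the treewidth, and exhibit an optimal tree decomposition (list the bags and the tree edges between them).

Treewidth 1.
One such decomposition:
Bags: B1 = {6, 7}  B2 = {4, 7}  B3 = {1, 7}  B4 = {0, 4}  B5 = {4, 5}  B6 = {2, 7}  B7 = {3, 4}
Tree: B1–B2, B2–B3, B2–B4, B4–B5, B3–B6, B5–B7

The largest bag has 2 vertices, giving width 1; this decomposition certifies tw(G) ≤ 1. G has an edge, so its treewidth is at least 1. Hence tw(G) = 1 exactly.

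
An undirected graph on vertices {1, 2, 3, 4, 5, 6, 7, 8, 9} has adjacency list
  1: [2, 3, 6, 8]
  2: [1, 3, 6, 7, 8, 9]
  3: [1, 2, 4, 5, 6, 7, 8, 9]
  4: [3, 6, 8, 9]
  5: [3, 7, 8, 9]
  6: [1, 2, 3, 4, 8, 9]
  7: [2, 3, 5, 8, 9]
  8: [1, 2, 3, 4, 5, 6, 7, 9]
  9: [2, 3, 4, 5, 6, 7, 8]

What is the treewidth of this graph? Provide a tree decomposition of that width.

Every bag has size at most 5, so the width is 5 − 1 = 4 and tw(G) ≤ 4. Conversely, {1, 2, 3, 6, 8} is a clique of size 5, and the vertices of any clique must share a bag in every tree decomposition; so some bag has ≥ 5 vertices and tw(G) ≥ 4. Therefore the treewidth is 4.

Treewidth 4.
One optimal decomposition is:
Bags: B1 = {2, 3, 7, 8, 9}  B2 = {2, 3, 6, 8, 9}  B3 = {3, 4, 6, 8, 9}  B4 = {1, 2, 3, 6, 8}  B5 = {3, 5, 7, 8, 9}
Tree: B1–B2, B2–B3, B2–B4, B1–B5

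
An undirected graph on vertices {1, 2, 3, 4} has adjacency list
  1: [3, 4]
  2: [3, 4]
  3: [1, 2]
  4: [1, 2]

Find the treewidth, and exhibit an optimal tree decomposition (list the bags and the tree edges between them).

The largest bag has 3 vertices, giving width 2; this decomposition certifies tw(G) ≤ 2. Since 2–3–1–4–2 is a cycle in G, G is not acyclic. Forests are exactly the graphs of treewidth ≤ 1, so tw(G) ≥ 2. Therefore the treewidth is 2.

Treewidth 2.
One optimal decomposition is:
Bags: B1 = {1, 2, 3}  B2 = {1, 2, 4}
Tree: B1–B2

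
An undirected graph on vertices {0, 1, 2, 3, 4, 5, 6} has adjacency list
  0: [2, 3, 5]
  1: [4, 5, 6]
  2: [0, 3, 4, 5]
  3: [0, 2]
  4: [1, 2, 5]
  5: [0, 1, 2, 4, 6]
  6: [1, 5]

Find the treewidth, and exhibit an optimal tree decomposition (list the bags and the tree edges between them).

Every bag has size at most 3, so the width is 3 − 1 = 2 and tw(G) ≤ 2. On the other hand G contains the 3-clique {0, 2, 3}. A clique must lie in a single bag of any decomposition, so no decomposition can have width below 2. The upper and lower bounds meet at 2, so that is the treewidth.

Treewidth 2.
One such decomposition:
Bags: B1 = {2, 4, 5}  B2 = {1, 4, 5}  B3 = {0, 2, 5}  B4 = {1, 5, 6}  B5 = {0, 2, 3}
Tree: B1–B2, B1–B3, B2–B4, B3–B5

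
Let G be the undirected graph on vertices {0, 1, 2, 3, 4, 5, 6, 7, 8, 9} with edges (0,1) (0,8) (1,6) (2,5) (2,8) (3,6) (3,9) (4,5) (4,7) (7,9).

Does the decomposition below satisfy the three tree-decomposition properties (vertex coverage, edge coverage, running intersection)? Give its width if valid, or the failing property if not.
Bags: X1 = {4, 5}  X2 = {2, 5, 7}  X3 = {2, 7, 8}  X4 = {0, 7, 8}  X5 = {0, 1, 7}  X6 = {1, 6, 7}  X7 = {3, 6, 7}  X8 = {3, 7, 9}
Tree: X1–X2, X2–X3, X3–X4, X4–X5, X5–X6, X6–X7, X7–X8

A tree decomposition must satisfy three properties: every vertex lies in some bag; for every edge, both endpoints lie together in some bag; and for every vertex, the bags containing it form a connected subtree. Here edge (7,4) lies in no bag, so the decomposition is invalid.

No — edge (7,4) lies in no bag.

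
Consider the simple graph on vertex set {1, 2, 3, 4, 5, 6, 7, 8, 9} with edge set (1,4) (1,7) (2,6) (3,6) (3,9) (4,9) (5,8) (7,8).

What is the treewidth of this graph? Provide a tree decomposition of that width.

Treewidth 1.
One such decomposition:
Bags: B1 = {2, 6}  B2 = {3, 6}  B3 = {3, 9}  B4 = {4, 9}  B5 = {1, 4}  B6 = {1, 7}  B7 = {7, 8}  B8 = {5, 8}
Tree: B1–B2, B2–B3, B3–B4, B4–B5, B5–B6, B6–B7, B7–B8

Every bag has size at most 2, so the width is 2 − 1 = 1 and tw(G) ≤ 1. Since G has at least one edge (e.g. 2–6), it is not an edgeless graph, so tw(G) ≥ 1. Therefore the treewidth is 1.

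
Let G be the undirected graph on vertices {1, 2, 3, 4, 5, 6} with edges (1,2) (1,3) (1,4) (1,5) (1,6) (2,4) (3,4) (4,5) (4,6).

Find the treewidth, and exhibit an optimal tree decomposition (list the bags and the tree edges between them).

Treewidth 2.
One such decomposition:
Bags: B1 = {1, 2, 4}  B2 = {1, 4, 6}  B3 = {1, 4, 5}  B4 = {1, 3, 4}
Tree: B1–B2, B1–B3, B2–B4

Every bag has size at most 3, so the width is 3 − 1 = 2 and tw(G) ≤ 2. Conversely, {1, 2, 4} is a clique of size 3, and the vertices of any clique must share a bag in every tree decomposition; so some bag has ≥ 3 vertices and tw(G) ≥ 2. Hence tw(G) = 2 exactly.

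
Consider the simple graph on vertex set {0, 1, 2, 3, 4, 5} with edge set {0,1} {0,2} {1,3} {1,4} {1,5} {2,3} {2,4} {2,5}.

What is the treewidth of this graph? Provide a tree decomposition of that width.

The largest bag has 3 vertices, giving width 2; this decomposition certifies tw(G) ≤ 2. Since 2–5–1–3–2 is a cycle in G, G is not acyclic. Forests are exactly the graphs of treewidth ≤ 1, so tw(G) ≥ 2. Therefore the treewidth is 2.

Treewidth 2.
Bags: B1 = {1, 2, 5}  B2 = {1, 2, 3}  B3 = {1, 2, 4}  B4 = {0, 1, 2}
Tree: B1–B2, B2–B3, B3–B4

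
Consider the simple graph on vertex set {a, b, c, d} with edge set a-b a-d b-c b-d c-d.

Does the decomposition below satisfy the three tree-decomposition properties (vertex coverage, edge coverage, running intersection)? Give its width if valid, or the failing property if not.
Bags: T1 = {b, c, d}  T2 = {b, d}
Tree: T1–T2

A tree decomposition must satisfy three properties: every vertex lies in some bag; for every edge, both endpoints lie together in some bag; and for every vertex, the bags containing it form a connected subtree. Here vertex a appears in no bag, so the decomposition is invalid.

No — vertex a appears in no bag.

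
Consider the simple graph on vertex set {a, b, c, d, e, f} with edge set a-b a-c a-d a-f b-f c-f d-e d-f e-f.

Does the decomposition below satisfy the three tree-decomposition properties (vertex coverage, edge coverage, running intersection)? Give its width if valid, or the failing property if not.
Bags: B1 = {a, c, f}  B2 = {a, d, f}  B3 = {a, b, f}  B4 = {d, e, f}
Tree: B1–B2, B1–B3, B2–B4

Yes; width 2.

Every vertex of G appears in some bag (union = {a, b, c, d, e, f}); every edge is covered by a bag; and for each vertex v the set of bags containing v is connected in the bag tree. The decomposition is therefore valid. The largest bag has 3 vertices, so the width is 2.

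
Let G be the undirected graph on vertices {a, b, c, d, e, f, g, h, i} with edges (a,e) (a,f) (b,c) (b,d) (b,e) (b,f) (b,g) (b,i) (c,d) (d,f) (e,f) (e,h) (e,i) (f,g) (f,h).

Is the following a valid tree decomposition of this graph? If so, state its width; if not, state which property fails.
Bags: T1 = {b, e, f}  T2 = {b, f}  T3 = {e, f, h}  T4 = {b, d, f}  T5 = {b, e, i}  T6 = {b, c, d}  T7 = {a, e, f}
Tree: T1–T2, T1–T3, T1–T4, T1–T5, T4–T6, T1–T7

A tree decomposition must satisfy three properties: every vertex lies in some bag; for every edge, both endpoints lie together in some bag; and for every vertex, the bags containing it form a connected subtree. Here vertex g appears in no bag, so the decomposition is invalid.

No — vertex g appears in no bag.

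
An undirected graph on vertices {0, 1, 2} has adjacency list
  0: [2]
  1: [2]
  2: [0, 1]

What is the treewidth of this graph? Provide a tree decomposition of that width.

Each bag holds 2 vertices, so the decomposition has width 1, which upper-bounds the treewidth. Since G has at least one edge (e.g. 0–2), it is not an edgeless graph, so tw(G) ≥ 1. Combining the bounds, tw(G) = 1.

Treewidth 1.
One optimal decomposition is:
Bags: B1 = {0, 2}  B2 = {1, 2}
Tree: B1–B2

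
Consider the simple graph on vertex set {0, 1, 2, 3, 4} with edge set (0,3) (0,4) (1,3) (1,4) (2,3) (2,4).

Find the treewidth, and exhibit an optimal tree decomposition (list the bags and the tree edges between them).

Treewidth 2.
Bags: B1 = {2, 3, 4}  B2 = {1, 3, 4}  B3 = {0, 3, 4}
Tree: B1–B2, B2–B3

Each bag holds 3 vertices, so the decomposition has width 2, which upper-bounds the treewidth. For the lower bound, G contains the cycle 2–4–1–3–2, so G is not a forest; only forests have treewidth ≤ 1, hence tw(G) ≥ 2. Therefore the treewidth is 2.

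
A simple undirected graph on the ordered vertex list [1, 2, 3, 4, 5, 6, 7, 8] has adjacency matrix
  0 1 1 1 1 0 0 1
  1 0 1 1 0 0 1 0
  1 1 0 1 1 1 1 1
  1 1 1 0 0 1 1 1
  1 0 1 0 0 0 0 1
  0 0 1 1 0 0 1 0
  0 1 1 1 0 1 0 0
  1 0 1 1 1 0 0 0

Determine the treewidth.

A width-3 tree decomposition is:
Bags: B1 = {1, 2, 3, 4}  B2 = {2, 3, 4, 7}  B3 = {3, 4, 6, 7}  B4 = {1, 3, 4, 8}  B5 = {1, 3, 5, 8}
Tree: B1–B2, B2–B3, B1–B4, B4–B5
Every bag has size at most 4, so the width is 4 − 1 = 3 and tw(G) ≤ 3. For the lower bound, the 4 vertices {1, 3, 4, 8} are pairwise adjacent, and any tree decomposition puts a clique entirely inside one bag — forcing width ≥ 3. Hence tw(G) = 3 exactly.

3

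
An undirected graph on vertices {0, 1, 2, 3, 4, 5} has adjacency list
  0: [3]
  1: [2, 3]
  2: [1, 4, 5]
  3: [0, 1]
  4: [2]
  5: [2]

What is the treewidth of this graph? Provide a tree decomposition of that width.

Every bag has size at most 2, so the width is 2 − 1 = 1 and tw(G) ≤ 1. Any graph with an edge has treewidth ≥ 1, and G has the edge 1–2. Hence tw(G) = 1 exactly.

Treewidth 1.
One optimal decomposition is:
Bags: B1 = {1, 2}  B2 = {2, 4}  B3 = {1, 3}  B4 = {2, 5}  B5 = {0, 3}
Tree: B1–B2, B1–B3, B2–B4, B3–B5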